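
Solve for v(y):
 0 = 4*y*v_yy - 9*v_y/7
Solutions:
 v(y) = C1 + C2*y^(37/28)


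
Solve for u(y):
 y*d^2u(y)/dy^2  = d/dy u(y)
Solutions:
 u(y) = C1 + C2*y^2


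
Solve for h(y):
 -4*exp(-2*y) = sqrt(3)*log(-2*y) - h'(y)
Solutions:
 h(y) = C1 + sqrt(3)*y*log(-y) + sqrt(3)*y*(-1 + log(2)) - 2*exp(-2*y)


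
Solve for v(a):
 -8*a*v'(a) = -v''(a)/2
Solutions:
 v(a) = C1 + C2*erfi(2*sqrt(2)*a)


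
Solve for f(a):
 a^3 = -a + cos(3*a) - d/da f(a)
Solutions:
 f(a) = C1 - a^4/4 - a^2/2 + sin(3*a)/3


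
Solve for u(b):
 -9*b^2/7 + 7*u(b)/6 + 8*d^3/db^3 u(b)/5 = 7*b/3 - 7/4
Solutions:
 u(b) = C3*exp(-35^(1/3)*6^(2/3)*b/12) + 54*b^2/49 + 2*b + (C1*sin(2^(2/3)*3^(1/6)*35^(1/3)*b/8) + C2*cos(2^(2/3)*3^(1/6)*35^(1/3)*b/8))*exp(35^(1/3)*6^(2/3)*b/24) - 3/2


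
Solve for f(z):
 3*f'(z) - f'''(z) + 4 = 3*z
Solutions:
 f(z) = C1 + C2*exp(-sqrt(3)*z) + C3*exp(sqrt(3)*z) + z^2/2 - 4*z/3


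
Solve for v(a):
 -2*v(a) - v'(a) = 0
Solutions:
 v(a) = C1*exp(-2*a)


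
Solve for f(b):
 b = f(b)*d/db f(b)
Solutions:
 f(b) = -sqrt(C1 + b^2)
 f(b) = sqrt(C1 + b^2)


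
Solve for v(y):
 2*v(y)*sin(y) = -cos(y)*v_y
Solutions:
 v(y) = C1*cos(y)^2


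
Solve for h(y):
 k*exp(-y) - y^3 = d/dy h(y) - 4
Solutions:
 h(y) = C1 - k*exp(-y) - y^4/4 + 4*y


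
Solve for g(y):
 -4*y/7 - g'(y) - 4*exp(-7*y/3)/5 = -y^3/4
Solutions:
 g(y) = C1 + y^4/16 - 2*y^2/7 + 12*exp(-7*y/3)/35


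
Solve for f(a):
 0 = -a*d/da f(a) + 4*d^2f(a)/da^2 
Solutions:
 f(a) = C1 + C2*erfi(sqrt(2)*a/4)


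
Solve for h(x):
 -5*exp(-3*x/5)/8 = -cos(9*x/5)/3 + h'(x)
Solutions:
 h(x) = C1 + 5*sin(9*x/5)/27 + 25*exp(-3*x/5)/24


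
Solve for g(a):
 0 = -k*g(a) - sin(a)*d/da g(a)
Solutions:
 g(a) = C1*exp(k*(-log(cos(a) - 1) + log(cos(a) + 1))/2)


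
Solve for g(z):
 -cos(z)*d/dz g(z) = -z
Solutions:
 g(z) = C1 + Integral(z/cos(z), z)


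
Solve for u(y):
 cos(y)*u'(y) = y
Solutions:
 u(y) = C1 + Integral(y/cos(y), y)


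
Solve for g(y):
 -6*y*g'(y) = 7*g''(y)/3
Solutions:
 g(y) = C1 + C2*erf(3*sqrt(7)*y/7)


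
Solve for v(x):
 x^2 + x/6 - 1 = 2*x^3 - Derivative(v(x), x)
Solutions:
 v(x) = C1 + x^4/2 - x^3/3 - x^2/12 + x


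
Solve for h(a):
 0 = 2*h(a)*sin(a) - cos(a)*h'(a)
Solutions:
 h(a) = C1/cos(a)^2


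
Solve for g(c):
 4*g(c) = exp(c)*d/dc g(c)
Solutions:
 g(c) = C1*exp(-4*exp(-c))


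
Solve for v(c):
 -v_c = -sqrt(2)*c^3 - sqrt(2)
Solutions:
 v(c) = C1 + sqrt(2)*c^4/4 + sqrt(2)*c


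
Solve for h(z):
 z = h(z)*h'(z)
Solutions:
 h(z) = -sqrt(C1 + z^2)
 h(z) = sqrt(C1 + z^2)


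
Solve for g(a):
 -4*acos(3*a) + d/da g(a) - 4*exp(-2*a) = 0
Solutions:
 g(a) = C1 + 4*a*acos(3*a) - 4*sqrt(1 - 9*a^2)/3 - 2*exp(-2*a)


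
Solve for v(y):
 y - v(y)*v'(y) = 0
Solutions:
 v(y) = -sqrt(C1 + y^2)
 v(y) = sqrt(C1 + y^2)


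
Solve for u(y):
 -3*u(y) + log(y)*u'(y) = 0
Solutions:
 u(y) = C1*exp(3*li(y))


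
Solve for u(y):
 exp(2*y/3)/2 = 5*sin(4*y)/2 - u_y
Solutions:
 u(y) = C1 - 3*exp(2*y/3)/4 - 5*cos(4*y)/8


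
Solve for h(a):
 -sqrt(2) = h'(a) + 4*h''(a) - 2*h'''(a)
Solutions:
 h(a) = C1 + C2*exp(a*(1 - sqrt(6)/2)) + C3*exp(a*(1 + sqrt(6)/2)) - sqrt(2)*a


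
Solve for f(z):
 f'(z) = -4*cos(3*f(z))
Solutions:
 f(z) = -asin((C1 + exp(24*z))/(C1 - exp(24*z)))/3 + pi/3
 f(z) = asin((C1 + exp(24*z))/(C1 - exp(24*z)))/3


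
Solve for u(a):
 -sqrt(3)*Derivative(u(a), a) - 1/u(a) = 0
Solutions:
 u(a) = -sqrt(C1 - 6*sqrt(3)*a)/3
 u(a) = sqrt(C1 - 6*sqrt(3)*a)/3


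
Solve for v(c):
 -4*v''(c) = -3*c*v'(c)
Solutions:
 v(c) = C1 + C2*erfi(sqrt(6)*c/4)


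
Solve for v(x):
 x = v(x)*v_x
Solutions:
 v(x) = -sqrt(C1 + x^2)
 v(x) = sqrt(C1 + x^2)


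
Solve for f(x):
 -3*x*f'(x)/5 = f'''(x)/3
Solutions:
 f(x) = C1 + Integral(C2*airyai(-15^(2/3)*x/5) + C3*airybi(-15^(2/3)*x/5), x)


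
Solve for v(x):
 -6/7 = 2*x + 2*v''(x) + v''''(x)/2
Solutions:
 v(x) = C1 + C2*x + C3*sin(2*x) + C4*cos(2*x) - x^3/6 - 3*x^2/14


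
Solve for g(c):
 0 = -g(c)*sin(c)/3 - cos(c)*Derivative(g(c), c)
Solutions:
 g(c) = C1*cos(c)^(1/3)


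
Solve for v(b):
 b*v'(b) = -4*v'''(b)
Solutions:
 v(b) = C1 + Integral(C2*airyai(-2^(1/3)*b/2) + C3*airybi(-2^(1/3)*b/2), b)


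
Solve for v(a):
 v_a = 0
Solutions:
 v(a) = C1


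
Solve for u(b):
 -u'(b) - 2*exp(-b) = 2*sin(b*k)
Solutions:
 u(b) = C1 + 2*exp(-b) + 2*cos(b*k)/k


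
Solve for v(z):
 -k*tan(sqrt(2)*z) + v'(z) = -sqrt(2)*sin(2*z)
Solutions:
 v(z) = C1 - sqrt(2)*k*log(cos(sqrt(2)*z))/2 + sqrt(2)*cos(2*z)/2


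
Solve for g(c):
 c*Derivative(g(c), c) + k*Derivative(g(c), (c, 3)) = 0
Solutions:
 g(c) = C1 + Integral(C2*airyai(c*(-1/k)^(1/3)) + C3*airybi(c*(-1/k)^(1/3)), c)


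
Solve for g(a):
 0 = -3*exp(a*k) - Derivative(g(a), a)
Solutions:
 g(a) = C1 - 3*exp(a*k)/k


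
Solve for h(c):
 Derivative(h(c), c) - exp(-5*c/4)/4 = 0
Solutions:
 h(c) = C1 - exp(-5*c/4)/5


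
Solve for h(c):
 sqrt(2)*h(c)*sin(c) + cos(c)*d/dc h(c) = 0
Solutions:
 h(c) = C1*cos(c)^(sqrt(2))


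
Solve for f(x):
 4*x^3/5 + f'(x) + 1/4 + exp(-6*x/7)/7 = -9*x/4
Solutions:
 f(x) = C1 - x^4/5 - 9*x^2/8 - x/4 + exp(-6*x/7)/6


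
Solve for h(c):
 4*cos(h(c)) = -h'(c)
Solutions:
 h(c) = pi - asin((C1 + exp(8*c))/(C1 - exp(8*c)))
 h(c) = asin((C1 + exp(8*c))/(C1 - exp(8*c)))


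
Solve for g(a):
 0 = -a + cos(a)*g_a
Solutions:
 g(a) = C1 + Integral(a/cos(a), a)


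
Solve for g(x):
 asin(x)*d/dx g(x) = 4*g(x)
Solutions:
 g(x) = C1*exp(4*Integral(1/asin(x), x))


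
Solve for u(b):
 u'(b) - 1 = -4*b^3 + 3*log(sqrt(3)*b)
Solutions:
 u(b) = C1 - b^4 + 3*b*log(b) - 2*b + 3*b*log(3)/2


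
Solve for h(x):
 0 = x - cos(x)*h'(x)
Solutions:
 h(x) = C1 + Integral(x/cos(x), x)


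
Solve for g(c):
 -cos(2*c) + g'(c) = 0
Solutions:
 g(c) = C1 + sin(2*c)/2


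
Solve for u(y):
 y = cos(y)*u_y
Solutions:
 u(y) = C1 + Integral(y/cos(y), y)


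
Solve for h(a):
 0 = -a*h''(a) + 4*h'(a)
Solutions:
 h(a) = C1 + C2*a^5


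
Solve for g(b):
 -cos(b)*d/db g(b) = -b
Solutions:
 g(b) = C1 + Integral(b/cos(b), b)


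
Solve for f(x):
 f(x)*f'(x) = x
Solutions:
 f(x) = -sqrt(C1 + x^2)
 f(x) = sqrt(C1 + x^2)


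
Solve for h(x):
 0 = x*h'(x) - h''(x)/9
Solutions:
 h(x) = C1 + C2*erfi(3*sqrt(2)*x/2)


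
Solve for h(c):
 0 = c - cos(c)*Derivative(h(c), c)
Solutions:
 h(c) = C1 + Integral(c/cos(c), c)


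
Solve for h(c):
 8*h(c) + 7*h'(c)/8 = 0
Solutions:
 h(c) = C1*exp(-64*c/7)


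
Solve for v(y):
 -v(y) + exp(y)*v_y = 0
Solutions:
 v(y) = C1*exp(-exp(-y))


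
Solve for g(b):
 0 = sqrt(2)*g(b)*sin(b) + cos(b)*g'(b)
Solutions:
 g(b) = C1*cos(b)^(sqrt(2))


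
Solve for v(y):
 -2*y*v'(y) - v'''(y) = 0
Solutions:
 v(y) = C1 + Integral(C2*airyai(-2^(1/3)*y) + C3*airybi(-2^(1/3)*y), y)


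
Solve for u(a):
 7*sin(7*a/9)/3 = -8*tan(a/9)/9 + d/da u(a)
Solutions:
 u(a) = C1 - 8*log(cos(a/9)) - 3*cos(7*a/9)


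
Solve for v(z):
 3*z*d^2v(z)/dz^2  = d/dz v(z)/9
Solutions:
 v(z) = C1 + C2*z^(28/27)


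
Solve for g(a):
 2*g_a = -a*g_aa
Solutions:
 g(a) = C1 + C2/a


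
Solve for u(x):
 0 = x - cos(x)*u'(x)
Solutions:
 u(x) = C1 + Integral(x/cos(x), x)


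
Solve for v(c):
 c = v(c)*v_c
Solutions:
 v(c) = -sqrt(C1 + c^2)
 v(c) = sqrt(C1 + c^2)


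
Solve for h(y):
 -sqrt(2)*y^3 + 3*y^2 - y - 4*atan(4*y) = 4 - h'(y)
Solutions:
 h(y) = C1 + sqrt(2)*y^4/4 - y^3 + y^2/2 + 4*y*atan(4*y) + 4*y - log(16*y^2 + 1)/2


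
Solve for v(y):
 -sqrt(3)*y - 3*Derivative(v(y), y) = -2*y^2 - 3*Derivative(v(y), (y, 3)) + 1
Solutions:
 v(y) = C1 + C2*exp(-y) + C3*exp(y) + 2*y^3/9 - sqrt(3)*y^2/6 + y


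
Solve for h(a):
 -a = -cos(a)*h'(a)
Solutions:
 h(a) = C1 + Integral(a/cos(a), a)


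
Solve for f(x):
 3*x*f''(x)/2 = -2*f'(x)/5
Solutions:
 f(x) = C1 + C2*x^(11/15)


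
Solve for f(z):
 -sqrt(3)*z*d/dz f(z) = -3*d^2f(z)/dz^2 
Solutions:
 f(z) = C1 + C2*erfi(sqrt(2)*3^(3/4)*z/6)


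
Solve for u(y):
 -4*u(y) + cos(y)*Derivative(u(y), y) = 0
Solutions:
 u(y) = C1*(sin(y)^2 + 2*sin(y) + 1)/(sin(y)^2 - 2*sin(y) + 1)


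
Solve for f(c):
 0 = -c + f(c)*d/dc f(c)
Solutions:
 f(c) = -sqrt(C1 + c^2)
 f(c) = sqrt(C1 + c^2)


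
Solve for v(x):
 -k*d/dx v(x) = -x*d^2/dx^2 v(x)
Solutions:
 v(x) = C1 + x^(re(k) + 1)*(C2*sin(log(x)*Abs(im(k))) + C3*cos(log(x)*im(k)))


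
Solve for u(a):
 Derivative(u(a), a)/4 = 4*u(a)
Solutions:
 u(a) = C1*exp(16*a)


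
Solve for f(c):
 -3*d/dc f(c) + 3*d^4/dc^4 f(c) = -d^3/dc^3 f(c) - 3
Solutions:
 f(c) = C1 + C2*exp(-c*(2*2^(1/3)/(135*sqrt(29) + 727)^(1/3) + 4 + 2^(2/3)*(135*sqrt(29) + 727)^(1/3))/36)*sin(2^(1/3)*sqrt(3)*c*(-2^(1/3)*(135*sqrt(29) + 727)^(1/3) + 2/(135*sqrt(29) + 727)^(1/3))/36) + C3*exp(-c*(2*2^(1/3)/(135*sqrt(29) + 727)^(1/3) + 4 + 2^(2/3)*(135*sqrt(29) + 727)^(1/3))/36)*cos(2^(1/3)*sqrt(3)*c*(-2^(1/3)*(135*sqrt(29) + 727)^(1/3) + 2/(135*sqrt(29) + 727)^(1/3))/36) + C4*exp(c*(-2 + 2*2^(1/3)/(135*sqrt(29) + 727)^(1/3) + 2^(2/3)*(135*sqrt(29) + 727)^(1/3))/18) + c


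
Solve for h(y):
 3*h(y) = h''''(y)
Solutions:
 h(y) = C1*exp(-3^(1/4)*y) + C2*exp(3^(1/4)*y) + C3*sin(3^(1/4)*y) + C4*cos(3^(1/4)*y)


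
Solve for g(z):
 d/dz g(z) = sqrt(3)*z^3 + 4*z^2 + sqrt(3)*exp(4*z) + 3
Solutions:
 g(z) = C1 + sqrt(3)*z^4/4 + 4*z^3/3 + 3*z + sqrt(3)*exp(4*z)/4


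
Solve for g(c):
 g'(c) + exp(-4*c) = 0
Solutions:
 g(c) = C1 + exp(-4*c)/4


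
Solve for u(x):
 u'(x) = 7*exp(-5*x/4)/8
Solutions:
 u(x) = C1 - 7*exp(-5*x/4)/10


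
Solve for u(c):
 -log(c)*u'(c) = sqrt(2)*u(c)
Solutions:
 u(c) = C1*exp(-sqrt(2)*li(c))


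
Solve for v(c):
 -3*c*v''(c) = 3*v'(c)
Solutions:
 v(c) = C1 + C2*log(c)


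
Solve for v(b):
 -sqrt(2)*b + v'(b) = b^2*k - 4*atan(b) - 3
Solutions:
 v(b) = C1 + b^3*k/3 + sqrt(2)*b^2/2 - 4*b*atan(b) - 3*b + 2*log(b^2 + 1)


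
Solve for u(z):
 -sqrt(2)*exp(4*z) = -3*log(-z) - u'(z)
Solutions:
 u(z) = C1 - 3*z*log(-z) + 3*z + sqrt(2)*exp(4*z)/4


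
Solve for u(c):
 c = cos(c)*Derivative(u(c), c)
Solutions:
 u(c) = C1 + Integral(c/cos(c), c)


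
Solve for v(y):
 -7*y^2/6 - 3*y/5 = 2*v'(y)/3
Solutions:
 v(y) = C1 - 7*y^3/12 - 9*y^2/20


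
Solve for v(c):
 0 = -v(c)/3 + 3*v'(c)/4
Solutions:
 v(c) = C1*exp(4*c/9)


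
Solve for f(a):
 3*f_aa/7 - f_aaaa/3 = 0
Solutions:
 f(a) = C1 + C2*a + C3*exp(-3*sqrt(7)*a/7) + C4*exp(3*sqrt(7)*a/7)


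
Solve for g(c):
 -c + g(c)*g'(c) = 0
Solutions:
 g(c) = -sqrt(C1 + c^2)
 g(c) = sqrt(C1 + c^2)


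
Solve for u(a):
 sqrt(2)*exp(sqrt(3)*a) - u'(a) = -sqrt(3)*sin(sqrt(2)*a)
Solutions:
 u(a) = C1 + sqrt(6)*exp(sqrt(3)*a)/3 - sqrt(6)*cos(sqrt(2)*a)/2


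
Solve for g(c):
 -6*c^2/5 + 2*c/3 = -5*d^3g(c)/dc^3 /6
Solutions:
 g(c) = C1 + C2*c + C3*c^2 + 3*c^5/125 - c^4/30


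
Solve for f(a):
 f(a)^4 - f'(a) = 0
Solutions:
 f(a) = (-1/(C1 + 3*a))^(1/3)
 f(a) = (-1/(C1 + a))^(1/3)*(-3^(2/3) - 3*3^(1/6)*I)/6
 f(a) = (-1/(C1 + a))^(1/3)*(-3^(2/3) + 3*3^(1/6)*I)/6


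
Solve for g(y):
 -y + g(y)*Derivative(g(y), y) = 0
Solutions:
 g(y) = -sqrt(C1 + y^2)
 g(y) = sqrt(C1 + y^2)


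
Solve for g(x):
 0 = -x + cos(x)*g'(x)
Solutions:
 g(x) = C1 + Integral(x/cos(x), x)


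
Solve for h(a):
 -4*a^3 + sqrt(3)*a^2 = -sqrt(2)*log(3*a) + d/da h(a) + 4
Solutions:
 h(a) = C1 - a^4 + sqrt(3)*a^3/3 + sqrt(2)*a*log(a) - 4*a - sqrt(2)*a + sqrt(2)*a*log(3)


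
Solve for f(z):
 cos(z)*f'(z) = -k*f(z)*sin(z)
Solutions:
 f(z) = C1*exp(k*log(cos(z)))


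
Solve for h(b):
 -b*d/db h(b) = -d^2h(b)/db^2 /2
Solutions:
 h(b) = C1 + C2*erfi(b)


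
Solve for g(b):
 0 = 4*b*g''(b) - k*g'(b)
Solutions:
 g(b) = C1 + b^(re(k)/4 + 1)*(C2*sin(log(b)*Abs(im(k))/4) + C3*cos(log(b)*im(k)/4))


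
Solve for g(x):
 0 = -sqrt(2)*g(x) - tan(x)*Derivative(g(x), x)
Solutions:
 g(x) = C1/sin(x)^(sqrt(2))


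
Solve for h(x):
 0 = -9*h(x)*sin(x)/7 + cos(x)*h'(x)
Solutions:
 h(x) = C1/cos(x)^(9/7)


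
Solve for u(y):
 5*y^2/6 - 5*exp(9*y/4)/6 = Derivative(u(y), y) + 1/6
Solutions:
 u(y) = C1 + 5*y^3/18 - y/6 - 10*exp(9*y/4)/27


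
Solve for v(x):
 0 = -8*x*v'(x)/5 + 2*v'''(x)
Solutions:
 v(x) = C1 + Integral(C2*airyai(10^(2/3)*x/5) + C3*airybi(10^(2/3)*x/5), x)


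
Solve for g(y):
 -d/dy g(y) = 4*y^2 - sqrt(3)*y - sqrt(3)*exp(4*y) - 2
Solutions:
 g(y) = C1 - 4*y^3/3 + sqrt(3)*y^2/2 + 2*y + sqrt(3)*exp(4*y)/4


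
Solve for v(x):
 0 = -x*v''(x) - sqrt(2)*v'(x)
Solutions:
 v(x) = C1 + C2*x^(1 - sqrt(2))


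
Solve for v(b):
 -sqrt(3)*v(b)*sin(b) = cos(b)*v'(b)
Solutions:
 v(b) = C1*cos(b)^(sqrt(3))


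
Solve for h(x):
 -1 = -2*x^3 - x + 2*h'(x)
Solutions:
 h(x) = C1 + x^4/4 + x^2/4 - x/2


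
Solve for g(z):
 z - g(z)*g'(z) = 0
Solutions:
 g(z) = -sqrt(C1 + z^2)
 g(z) = sqrt(C1 + z^2)


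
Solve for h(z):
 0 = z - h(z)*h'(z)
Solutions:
 h(z) = -sqrt(C1 + z^2)
 h(z) = sqrt(C1 + z^2)


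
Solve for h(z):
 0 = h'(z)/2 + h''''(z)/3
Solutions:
 h(z) = C1 + C4*exp(-2^(2/3)*3^(1/3)*z/2) + (C2*sin(2^(2/3)*3^(5/6)*z/4) + C3*cos(2^(2/3)*3^(5/6)*z/4))*exp(2^(2/3)*3^(1/3)*z/4)


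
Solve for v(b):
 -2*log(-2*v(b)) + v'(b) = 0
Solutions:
 -Integral(1/(log(-_y) + log(2)), (_y, v(b)))/2 = C1 - b


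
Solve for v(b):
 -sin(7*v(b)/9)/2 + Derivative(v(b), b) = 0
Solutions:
 -b/2 + 9*log(cos(7*v(b)/9) - 1)/14 - 9*log(cos(7*v(b)/9) + 1)/14 = C1


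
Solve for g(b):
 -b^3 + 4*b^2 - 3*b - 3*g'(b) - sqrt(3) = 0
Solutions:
 g(b) = C1 - b^4/12 + 4*b^3/9 - b^2/2 - sqrt(3)*b/3


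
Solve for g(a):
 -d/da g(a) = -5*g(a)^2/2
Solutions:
 g(a) = -2/(C1 + 5*a)


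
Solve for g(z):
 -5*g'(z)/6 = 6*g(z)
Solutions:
 g(z) = C1*exp(-36*z/5)


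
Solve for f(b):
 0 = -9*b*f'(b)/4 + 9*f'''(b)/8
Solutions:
 f(b) = C1 + Integral(C2*airyai(2^(1/3)*b) + C3*airybi(2^(1/3)*b), b)


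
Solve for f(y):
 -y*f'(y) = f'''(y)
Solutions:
 f(y) = C1 + Integral(C2*airyai(-y) + C3*airybi(-y), y)


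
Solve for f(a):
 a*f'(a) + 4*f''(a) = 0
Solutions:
 f(a) = C1 + C2*erf(sqrt(2)*a/4)


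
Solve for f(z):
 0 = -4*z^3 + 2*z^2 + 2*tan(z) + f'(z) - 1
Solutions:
 f(z) = C1 + z^4 - 2*z^3/3 + z + 2*log(cos(z))


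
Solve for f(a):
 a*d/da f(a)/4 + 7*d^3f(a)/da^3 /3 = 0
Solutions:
 f(a) = C1 + Integral(C2*airyai(-294^(1/3)*a/14) + C3*airybi(-294^(1/3)*a/14), a)


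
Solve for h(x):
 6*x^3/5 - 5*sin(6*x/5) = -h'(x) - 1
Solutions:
 h(x) = C1 - 3*x^4/10 - x - 25*cos(6*x/5)/6


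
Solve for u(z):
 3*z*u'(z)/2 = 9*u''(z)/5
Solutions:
 u(z) = C1 + C2*erfi(sqrt(15)*z/6)


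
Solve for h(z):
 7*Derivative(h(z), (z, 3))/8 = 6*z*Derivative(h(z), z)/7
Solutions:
 h(z) = C1 + Integral(C2*airyai(2*42^(1/3)*z/7) + C3*airybi(2*42^(1/3)*z/7), z)


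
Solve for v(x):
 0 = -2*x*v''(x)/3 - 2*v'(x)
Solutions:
 v(x) = C1 + C2/x^2


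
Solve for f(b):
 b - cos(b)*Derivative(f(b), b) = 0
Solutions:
 f(b) = C1 + Integral(b/cos(b), b)


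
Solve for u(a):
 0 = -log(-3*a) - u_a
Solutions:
 u(a) = C1 - a*log(-a) + a*(1 - log(3))


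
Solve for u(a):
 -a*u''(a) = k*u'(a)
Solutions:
 u(a) = C1 + a^(1 - re(k))*(C2*sin(log(a)*Abs(im(k))) + C3*cos(log(a)*im(k)))


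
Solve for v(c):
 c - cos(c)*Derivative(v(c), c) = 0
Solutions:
 v(c) = C1 + Integral(c/cos(c), c)


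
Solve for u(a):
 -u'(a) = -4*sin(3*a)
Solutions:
 u(a) = C1 - 4*cos(3*a)/3


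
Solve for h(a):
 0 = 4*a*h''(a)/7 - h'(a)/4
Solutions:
 h(a) = C1 + C2*a^(23/16)


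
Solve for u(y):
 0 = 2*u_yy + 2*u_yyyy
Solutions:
 u(y) = C1 + C2*y + C3*sin(y) + C4*cos(y)


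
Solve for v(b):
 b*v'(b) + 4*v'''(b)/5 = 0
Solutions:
 v(b) = C1 + Integral(C2*airyai(-10^(1/3)*b/2) + C3*airybi(-10^(1/3)*b/2), b)


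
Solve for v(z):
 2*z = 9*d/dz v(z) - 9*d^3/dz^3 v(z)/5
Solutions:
 v(z) = C1 + C2*exp(-sqrt(5)*z) + C3*exp(sqrt(5)*z) + z^2/9


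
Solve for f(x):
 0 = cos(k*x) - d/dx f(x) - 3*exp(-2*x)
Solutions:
 f(x) = C1 + 3*exp(-2*x)/2 + sin(k*x)/k


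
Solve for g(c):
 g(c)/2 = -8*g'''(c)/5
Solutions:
 g(c) = C3*exp(-2^(2/3)*5^(1/3)*c/4) + (C1*sin(2^(2/3)*sqrt(3)*5^(1/3)*c/8) + C2*cos(2^(2/3)*sqrt(3)*5^(1/3)*c/8))*exp(2^(2/3)*5^(1/3)*c/8)


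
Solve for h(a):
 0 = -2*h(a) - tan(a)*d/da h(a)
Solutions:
 h(a) = C1/sin(a)^2


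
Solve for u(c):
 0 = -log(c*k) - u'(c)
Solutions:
 u(c) = C1 - c*log(c*k) + c


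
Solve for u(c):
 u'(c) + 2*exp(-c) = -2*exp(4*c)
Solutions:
 u(c) = C1 - exp(4*c)/2 + 2*exp(-c)


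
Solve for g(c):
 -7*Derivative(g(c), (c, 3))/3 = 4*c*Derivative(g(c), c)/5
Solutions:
 g(c) = C1 + Integral(C2*airyai(-12^(1/3)*35^(2/3)*c/35) + C3*airybi(-12^(1/3)*35^(2/3)*c/35), c)


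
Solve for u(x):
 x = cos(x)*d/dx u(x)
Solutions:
 u(x) = C1 + Integral(x/cos(x), x)


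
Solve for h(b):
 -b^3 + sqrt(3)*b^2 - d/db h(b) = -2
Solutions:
 h(b) = C1 - b^4/4 + sqrt(3)*b^3/3 + 2*b


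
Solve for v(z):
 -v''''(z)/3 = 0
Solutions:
 v(z) = C1 + C2*z + C3*z^2 + C4*z^3


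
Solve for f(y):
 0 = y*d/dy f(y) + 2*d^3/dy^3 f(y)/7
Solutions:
 f(y) = C1 + Integral(C2*airyai(-2^(2/3)*7^(1/3)*y/2) + C3*airybi(-2^(2/3)*7^(1/3)*y/2), y)


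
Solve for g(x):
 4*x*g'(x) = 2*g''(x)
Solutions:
 g(x) = C1 + C2*erfi(x)


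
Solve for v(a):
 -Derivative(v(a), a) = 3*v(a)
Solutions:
 v(a) = C1*exp(-3*a)


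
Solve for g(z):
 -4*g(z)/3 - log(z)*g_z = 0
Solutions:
 g(z) = C1*exp(-4*li(z)/3)


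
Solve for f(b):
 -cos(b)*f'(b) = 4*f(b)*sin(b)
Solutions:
 f(b) = C1*cos(b)^4


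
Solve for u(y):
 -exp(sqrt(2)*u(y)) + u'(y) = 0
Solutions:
 u(y) = sqrt(2)*(2*log(-1/(C1 + y)) - log(2))/4


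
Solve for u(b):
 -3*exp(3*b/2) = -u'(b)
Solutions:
 u(b) = C1 + 2*exp(3*b/2)


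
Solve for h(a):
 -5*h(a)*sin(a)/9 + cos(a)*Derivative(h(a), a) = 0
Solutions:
 h(a) = C1/cos(a)^(5/9)


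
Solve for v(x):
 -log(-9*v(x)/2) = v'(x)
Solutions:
 Integral(1/(log(-_y) - log(2) + 2*log(3)), (_y, v(x))) = C1 - x


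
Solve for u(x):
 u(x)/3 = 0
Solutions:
 u(x) = 0


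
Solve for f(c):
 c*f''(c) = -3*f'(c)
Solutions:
 f(c) = C1 + C2/c^2


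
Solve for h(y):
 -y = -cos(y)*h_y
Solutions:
 h(y) = C1 + Integral(y/cos(y), y)


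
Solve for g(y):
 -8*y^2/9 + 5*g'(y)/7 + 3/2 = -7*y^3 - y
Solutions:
 g(y) = C1 - 49*y^4/20 + 56*y^3/135 - 7*y^2/10 - 21*y/10


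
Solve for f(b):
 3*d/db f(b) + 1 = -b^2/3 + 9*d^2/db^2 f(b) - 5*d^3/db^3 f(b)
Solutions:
 f(b) = C1 + C2*exp(b*(9 - sqrt(21))/10) + C3*exp(b*(sqrt(21) + 9)/10) - b^3/27 - b^2/3 - 53*b/27


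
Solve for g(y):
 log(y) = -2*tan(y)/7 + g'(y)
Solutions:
 g(y) = C1 + y*log(y) - y - 2*log(cos(y))/7


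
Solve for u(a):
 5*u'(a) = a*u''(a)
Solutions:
 u(a) = C1 + C2*a^6


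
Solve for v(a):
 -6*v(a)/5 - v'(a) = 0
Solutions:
 v(a) = C1*exp(-6*a/5)


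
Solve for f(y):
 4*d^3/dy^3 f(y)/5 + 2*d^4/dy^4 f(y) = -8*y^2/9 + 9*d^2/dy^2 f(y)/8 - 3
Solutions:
 f(y) = C1 + C2*y + C3*exp(y*(-4 + sqrt(241))/20) + C4*exp(-y*(4 + sqrt(241))/20) + 16*y^4/243 + 2048*y^3/10935 + 514636*y^2/164025


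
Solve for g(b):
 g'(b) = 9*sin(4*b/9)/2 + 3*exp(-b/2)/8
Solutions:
 g(b) = C1 - 81*cos(4*b/9)/8 - 3*exp(-b/2)/4


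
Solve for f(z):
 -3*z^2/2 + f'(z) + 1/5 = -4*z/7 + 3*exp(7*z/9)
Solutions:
 f(z) = C1 + z^3/2 - 2*z^2/7 - z/5 + 27*exp(7*z/9)/7


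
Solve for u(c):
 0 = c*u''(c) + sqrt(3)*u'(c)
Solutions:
 u(c) = C1 + C2*c^(1 - sqrt(3))


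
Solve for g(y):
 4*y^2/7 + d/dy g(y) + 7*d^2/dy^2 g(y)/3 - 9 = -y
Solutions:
 g(y) = C1 + C2*exp(-3*y/7) - 4*y^3/21 + 5*y^2/6 + 46*y/9


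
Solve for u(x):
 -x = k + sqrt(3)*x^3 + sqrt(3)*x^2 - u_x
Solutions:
 u(x) = C1 + k*x + sqrt(3)*x^4/4 + sqrt(3)*x^3/3 + x^2/2


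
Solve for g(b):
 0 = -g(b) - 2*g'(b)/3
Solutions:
 g(b) = C1*exp(-3*b/2)


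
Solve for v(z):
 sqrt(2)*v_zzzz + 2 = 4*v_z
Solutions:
 v(z) = C1 + C4*exp(sqrt(2)*z) + z/2 + (C2*sin(sqrt(6)*z/2) + C3*cos(sqrt(6)*z/2))*exp(-sqrt(2)*z/2)


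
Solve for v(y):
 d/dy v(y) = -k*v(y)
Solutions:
 v(y) = C1*exp(-k*y)


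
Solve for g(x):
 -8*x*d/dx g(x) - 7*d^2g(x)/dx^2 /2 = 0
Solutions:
 g(x) = C1 + C2*erf(2*sqrt(14)*x/7)


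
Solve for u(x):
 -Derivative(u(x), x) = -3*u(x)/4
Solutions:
 u(x) = C1*exp(3*x/4)


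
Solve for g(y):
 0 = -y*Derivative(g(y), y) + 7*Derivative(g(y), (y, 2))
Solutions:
 g(y) = C1 + C2*erfi(sqrt(14)*y/14)


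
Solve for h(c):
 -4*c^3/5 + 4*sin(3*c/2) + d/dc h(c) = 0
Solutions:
 h(c) = C1 + c^4/5 + 8*cos(3*c/2)/3


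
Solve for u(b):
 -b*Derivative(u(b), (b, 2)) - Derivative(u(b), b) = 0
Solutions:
 u(b) = C1 + C2*log(b)


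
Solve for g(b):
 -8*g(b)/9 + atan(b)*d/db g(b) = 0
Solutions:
 g(b) = C1*exp(8*Integral(1/atan(b), b)/9)


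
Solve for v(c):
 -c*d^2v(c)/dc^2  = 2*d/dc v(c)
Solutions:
 v(c) = C1 + C2/c


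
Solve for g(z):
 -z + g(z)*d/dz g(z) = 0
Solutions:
 g(z) = -sqrt(C1 + z^2)
 g(z) = sqrt(C1 + z^2)


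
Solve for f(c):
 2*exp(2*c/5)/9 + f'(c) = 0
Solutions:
 f(c) = C1 - 5*exp(2*c/5)/9


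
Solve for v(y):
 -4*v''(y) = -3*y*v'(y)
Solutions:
 v(y) = C1 + C2*erfi(sqrt(6)*y/4)


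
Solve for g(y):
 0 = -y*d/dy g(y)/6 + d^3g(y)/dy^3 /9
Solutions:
 g(y) = C1 + Integral(C2*airyai(2^(2/3)*3^(1/3)*y/2) + C3*airybi(2^(2/3)*3^(1/3)*y/2), y)


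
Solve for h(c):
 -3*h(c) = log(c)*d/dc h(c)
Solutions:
 h(c) = C1*exp(-3*li(c))


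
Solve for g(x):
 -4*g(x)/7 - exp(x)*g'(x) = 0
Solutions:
 g(x) = C1*exp(4*exp(-x)/7)


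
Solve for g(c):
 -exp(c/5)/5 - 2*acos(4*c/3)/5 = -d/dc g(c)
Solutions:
 g(c) = C1 + 2*c*acos(4*c/3)/5 - sqrt(9 - 16*c^2)/10 + exp(c/5)


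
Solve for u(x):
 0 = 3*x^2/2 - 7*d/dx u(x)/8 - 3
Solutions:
 u(x) = C1 + 4*x^3/7 - 24*x/7


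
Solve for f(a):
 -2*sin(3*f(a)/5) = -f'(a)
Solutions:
 -2*a + 5*log(cos(3*f(a)/5) - 1)/6 - 5*log(cos(3*f(a)/5) + 1)/6 = C1


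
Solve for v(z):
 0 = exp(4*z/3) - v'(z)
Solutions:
 v(z) = C1 + 3*exp(4*z/3)/4


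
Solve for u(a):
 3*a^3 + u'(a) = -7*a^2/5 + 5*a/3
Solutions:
 u(a) = C1 - 3*a^4/4 - 7*a^3/15 + 5*a^2/6


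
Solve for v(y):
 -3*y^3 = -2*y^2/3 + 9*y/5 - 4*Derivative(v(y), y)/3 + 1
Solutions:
 v(y) = C1 + 9*y^4/16 - y^3/6 + 27*y^2/40 + 3*y/4


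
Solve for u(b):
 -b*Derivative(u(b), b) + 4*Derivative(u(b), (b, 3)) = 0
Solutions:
 u(b) = C1 + Integral(C2*airyai(2^(1/3)*b/2) + C3*airybi(2^(1/3)*b/2), b)


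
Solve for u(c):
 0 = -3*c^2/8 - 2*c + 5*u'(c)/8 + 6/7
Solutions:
 u(c) = C1 + c^3/5 + 8*c^2/5 - 48*c/35


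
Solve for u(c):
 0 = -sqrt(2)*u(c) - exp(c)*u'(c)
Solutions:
 u(c) = C1*exp(sqrt(2)*exp(-c))


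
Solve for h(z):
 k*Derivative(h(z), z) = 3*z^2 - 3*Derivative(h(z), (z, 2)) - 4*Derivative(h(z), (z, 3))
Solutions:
 h(z) = C1 + C2*exp(z*(sqrt(9 - 16*k) - 3)/8) + C3*exp(-z*(sqrt(9 - 16*k) + 3)/8) + z^3/k - 9*z^2/k^2 - 24*z/k^2 + 54*z/k^3


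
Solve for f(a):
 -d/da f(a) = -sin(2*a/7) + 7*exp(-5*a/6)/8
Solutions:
 f(a) = C1 - 7*cos(2*a/7)/2 + 21*exp(-5*a/6)/20


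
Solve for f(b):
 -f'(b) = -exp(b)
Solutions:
 f(b) = C1 + exp(b)


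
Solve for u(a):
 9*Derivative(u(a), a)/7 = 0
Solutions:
 u(a) = C1


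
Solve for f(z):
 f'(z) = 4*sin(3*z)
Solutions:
 f(z) = C1 - 4*cos(3*z)/3


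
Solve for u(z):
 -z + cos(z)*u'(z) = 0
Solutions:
 u(z) = C1 + Integral(z/cos(z), z)


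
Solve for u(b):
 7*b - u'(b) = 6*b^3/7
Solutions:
 u(b) = C1 - 3*b^4/14 + 7*b^2/2


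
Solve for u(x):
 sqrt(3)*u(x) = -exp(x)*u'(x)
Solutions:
 u(x) = C1*exp(sqrt(3)*exp(-x))


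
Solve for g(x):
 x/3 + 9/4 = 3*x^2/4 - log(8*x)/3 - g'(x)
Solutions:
 g(x) = C1 + x^3/4 - x^2/6 - x*log(x)/3 - 23*x/12 - x*log(2)


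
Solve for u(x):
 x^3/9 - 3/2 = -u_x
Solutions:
 u(x) = C1 - x^4/36 + 3*x/2


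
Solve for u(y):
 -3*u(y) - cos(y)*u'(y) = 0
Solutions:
 u(y) = C1*(sin(y) - 1)^(3/2)/(sin(y) + 1)^(3/2)


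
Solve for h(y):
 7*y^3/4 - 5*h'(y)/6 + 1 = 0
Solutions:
 h(y) = C1 + 21*y^4/40 + 6*y/5


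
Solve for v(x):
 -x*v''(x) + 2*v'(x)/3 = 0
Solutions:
 v(x) = C1 + C2*x^(5/3)


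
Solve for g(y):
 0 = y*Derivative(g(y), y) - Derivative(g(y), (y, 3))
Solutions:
 g(y) = C1 + Integral(C2*airyai(y) + C3*airybi(y), y)


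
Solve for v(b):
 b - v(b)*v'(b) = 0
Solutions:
 v(b) = -sqrt(C1 + b^2)
 v(b) = sqrt(C1 + b^2)


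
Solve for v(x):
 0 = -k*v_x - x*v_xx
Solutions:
 v(x) = C1 + x^(1 - re(k))*(C2*sin(log(x)*Abs(im(k))) + C3*cos(log(x)*im(k)))


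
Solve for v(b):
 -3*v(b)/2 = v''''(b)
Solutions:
 v(b) = (C1*sin(6^(1/4)*b/2) + C2*cos(6^(1/4)*b/2))*exp(-6^(1/4)*b/2) + (C3*sin(6^(1/4)*b/2) + C4*cos(6^(1/4)*b/2))*exp(6^(1/4)*b/2)


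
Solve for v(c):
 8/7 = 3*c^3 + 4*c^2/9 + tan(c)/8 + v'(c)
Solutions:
 v(c) = C1 - 3*c^4/4 - 4*c^3/27 + 8*c/7 + log(cos(c))/8


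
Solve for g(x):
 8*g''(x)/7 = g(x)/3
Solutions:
 g(x) = C1*exp(-sqrt(42)*x/12) + C2*exp(sqrt(42)*x/12)


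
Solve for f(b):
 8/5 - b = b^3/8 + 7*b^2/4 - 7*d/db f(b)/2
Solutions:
 f(b) = C1 + b^4/112 + b^3/6 + b^2/7 - 16*b/35


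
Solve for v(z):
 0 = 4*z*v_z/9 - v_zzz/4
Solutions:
 v(z) = C1 + Integral(C2*airyai(2*6^(1/3)*z/3) + C3*airybi(2*6^(1/3)*z/3), z)


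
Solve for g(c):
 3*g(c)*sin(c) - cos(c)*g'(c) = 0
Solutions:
 g(c) = C1/cos(c)^3


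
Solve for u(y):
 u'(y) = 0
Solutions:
 u(y) = C1


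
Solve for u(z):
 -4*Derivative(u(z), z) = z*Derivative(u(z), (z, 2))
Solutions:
 u(z) = C1 + C2/z^3


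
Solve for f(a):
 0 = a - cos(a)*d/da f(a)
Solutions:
 f(a) = C1 + Integral(a/cos(a), a)


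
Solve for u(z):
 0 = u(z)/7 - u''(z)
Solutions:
 u(z) = C1*exp(-sqrt(7)*z/7) + C2*exp(sqrt(7)*z/7)


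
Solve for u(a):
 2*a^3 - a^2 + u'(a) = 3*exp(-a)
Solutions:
 u(a) = C1 - a^4/2 + a^3/3 - 3*exp(-a)


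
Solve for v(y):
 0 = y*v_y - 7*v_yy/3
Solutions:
 v(y) = C1 + C2*erfi(sqrt(42)*y/14)


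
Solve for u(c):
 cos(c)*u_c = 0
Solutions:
 u(c) = C1


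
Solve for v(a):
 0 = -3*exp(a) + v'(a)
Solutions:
 v(a) = C1 + 3*exp(a)


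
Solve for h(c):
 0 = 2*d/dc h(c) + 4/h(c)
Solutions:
 h(c) = -sqrt(C1 - 4*c)
 h(c) = sqrt(C1 - 4*c)


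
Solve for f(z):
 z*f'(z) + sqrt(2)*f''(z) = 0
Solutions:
 f(z) = C1 + C2*erf(2^(1/4)*z/2)


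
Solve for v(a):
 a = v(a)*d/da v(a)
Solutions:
 v(a) = -sqrt(C1 + a^2)
 v(a) = sqrt(C1 + a^2)


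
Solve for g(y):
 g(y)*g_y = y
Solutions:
 g(y) = -sqrt(C1 + y^2)
 g(y) = sqrt(C1 + y^2)


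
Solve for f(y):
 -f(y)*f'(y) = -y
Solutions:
 f(y) = -sqrt(C1 + y^2)
 f(y) = sqrt(C1 + y^2)


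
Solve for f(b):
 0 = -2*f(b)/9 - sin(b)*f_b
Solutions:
 f(b) = C1*(cos(b) + 1)^(1/9)/(cos(b) - 1)^(1/9)


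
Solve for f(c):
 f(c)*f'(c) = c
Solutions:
 f(c) = -sqrt(C1 + c^2)
 f(c) = sqrt(C1 + c^2)


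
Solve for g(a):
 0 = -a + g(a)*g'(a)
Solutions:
 g(a) = -sqrt(C1 + a^2)
 g(a) = sqrt(C1 + a^2)


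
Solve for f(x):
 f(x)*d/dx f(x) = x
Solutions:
 f(x) = -sqrt(C1 + x^2)
 f(x) = sqrt(C1 + x^2)


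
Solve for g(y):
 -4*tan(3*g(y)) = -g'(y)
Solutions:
 g(y) = -asin(C1*exp(12*y))/3 + pi/3
 g(y) = asin(C1*exp(12*y))/3


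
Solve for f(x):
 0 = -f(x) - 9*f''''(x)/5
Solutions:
 f(x) = (C1*sin(5^(1/4)*sqrt(6)*x/6) + C2*cos(5^(1/4)*sqrt(6)*x/6))*exp(-5^(1/4)*sqrt(6)*x/6) + (C3*sin(5^(1/4)*sqrt(6)*x/6) + C4*cos(5^(1/4)*sqrt(6)*x/6))*exp(5^(1/4)*sqrt(6)*x/6)


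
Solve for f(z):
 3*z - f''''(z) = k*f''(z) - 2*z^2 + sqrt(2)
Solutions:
 f(z) = C1 + C2*z + C3*exp(-z*sqrt(-k)) + C4*exp(z*sqrt(-k)) + z^4/(6*k) + z^3/(2*k) + z^2*(-sqrt(2)/2 - 2/k)/k


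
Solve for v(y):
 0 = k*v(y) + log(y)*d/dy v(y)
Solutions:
 v(y) = C1*exp(-k*li(y))


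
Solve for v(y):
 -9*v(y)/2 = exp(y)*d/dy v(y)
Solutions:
 v(y) = C1*exp(9*exp(-y)/2)


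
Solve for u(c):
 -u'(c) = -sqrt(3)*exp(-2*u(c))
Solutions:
 u(c) = log(-sqrt(C1 + 2*sqrt(3)*c))
 u(c) = log(C1 + 2*sqrt(3)*c)/2


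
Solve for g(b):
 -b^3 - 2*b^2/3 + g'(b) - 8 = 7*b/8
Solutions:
 g(b) = C1 + b^4/4 + 2*b^3/9 + 7*b^2/16 + 8*b


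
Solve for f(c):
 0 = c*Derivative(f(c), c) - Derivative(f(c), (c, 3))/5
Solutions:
 f(c) = C1 + Integral(C2*airyai(5^(1/3)*c) + C3*airybi(5^(1/3)*c), c)


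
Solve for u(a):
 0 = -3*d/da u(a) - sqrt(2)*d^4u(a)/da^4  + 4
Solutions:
 u(a) = C1 + C4*exp(-2^(5/6)*3^(1/3)*a/2) + 4*a/3 + (C2*sin(6^(5/6)*a/4) + C3*cos(6^(5/6)*a/4))*exp(2^(5/6)*3^(1/3)*a/4)


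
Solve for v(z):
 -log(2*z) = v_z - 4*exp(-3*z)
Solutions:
 v(z) = C1 - z*log(z) + z*(1 - log(2)) - 4*exp(-3*z)/3


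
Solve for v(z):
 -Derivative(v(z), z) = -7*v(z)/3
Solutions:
 v(z) = C1*exp(7*z/3)


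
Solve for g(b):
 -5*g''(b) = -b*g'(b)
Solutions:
 g(b) = C1 + C2*erfi(sqrt(10)*b/10)


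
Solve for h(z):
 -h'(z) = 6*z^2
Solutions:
 h(z) = C1 - 2*z^3


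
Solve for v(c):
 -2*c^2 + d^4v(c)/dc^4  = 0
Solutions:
 v(c) = C1 + C2*c + C3*c^2 + C4*c^3 + c^6/180


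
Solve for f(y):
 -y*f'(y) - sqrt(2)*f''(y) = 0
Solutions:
 f(y) = C1 + C2*erf(2^(1/4)*y/2)


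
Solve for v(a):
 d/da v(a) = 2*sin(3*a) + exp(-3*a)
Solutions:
 v(a) = C1 - 2*cos(3*a)/3 - exp(-3*a)/3


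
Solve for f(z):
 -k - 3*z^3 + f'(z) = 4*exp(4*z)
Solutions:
 f(z) = C1 + k*z + 3*z^4/4 + exp(4*z)


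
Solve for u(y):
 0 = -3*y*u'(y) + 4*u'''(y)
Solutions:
 u(y) = C1 + Integral(C2*airyai(6^(1/3)*y/2) + C3*airybi(6^(1/3)*y/2), y)


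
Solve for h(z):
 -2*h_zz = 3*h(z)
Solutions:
 h(z) = C1*sin(sqrt(6)*z/2) + C2*cos(sqrt(6)*z/2)


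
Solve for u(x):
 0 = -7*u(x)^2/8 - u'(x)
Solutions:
 u(x) = 8/(C1 + 7*x)


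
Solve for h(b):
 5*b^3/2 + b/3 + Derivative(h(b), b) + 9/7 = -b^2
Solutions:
 h(b) = C1 - 5*b^4/8 - b^3/3 - b^2/6 - 9*b/7


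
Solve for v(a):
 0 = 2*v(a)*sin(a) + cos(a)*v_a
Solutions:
 v(a) = C1*cos(a)^2


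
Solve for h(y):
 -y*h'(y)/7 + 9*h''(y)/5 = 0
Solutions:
 h(y) = C1 + C2*erfi(sqrt(70)*y/42)


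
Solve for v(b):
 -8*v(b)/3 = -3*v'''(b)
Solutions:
 v(b) = C3*exp(2*3^(1/3)*b/3) + (C1*sin(3^(5/6)*b/3) + C2*cos(3^(5/6)*b/3))*exp(-3^(1/3)*b/3)


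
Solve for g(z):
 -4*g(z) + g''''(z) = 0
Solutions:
 g(z) = C1*exp(-sqrt(2)*z) + C2*exp(sqrt(2)*z) + C3*sin(sqrt(2)*z) + C4*cos(sqrt(2)*z)


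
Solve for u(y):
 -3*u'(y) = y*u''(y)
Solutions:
 u(y) = C1 + C2/y^2


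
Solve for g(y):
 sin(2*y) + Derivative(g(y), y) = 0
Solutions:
 g(y) = C1 + cos(2*y)/2


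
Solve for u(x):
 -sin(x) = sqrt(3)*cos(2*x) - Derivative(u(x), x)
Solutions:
 u(x) = C1 + sqrt(3)*sin(2*x)/2 - cos(x)


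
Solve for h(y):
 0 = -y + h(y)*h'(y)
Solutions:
 h(y) = -sqrt(C1 + y^2)
 h(y) = sqrt(C1 + y^2)


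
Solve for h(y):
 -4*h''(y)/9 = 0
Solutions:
 h(y) = C1 + C2*y


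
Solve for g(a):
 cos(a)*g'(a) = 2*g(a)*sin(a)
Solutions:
 g(a) = C1/cos(a)^2


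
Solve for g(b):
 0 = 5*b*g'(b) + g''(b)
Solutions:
 g(b) = C1 + C2*erf(sqrt(10)*b/2)


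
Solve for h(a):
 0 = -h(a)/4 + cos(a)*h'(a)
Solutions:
 h(a) = C1*(sin(a) + 1)^(1/8)/(sin(a) - 1)^(1/8)


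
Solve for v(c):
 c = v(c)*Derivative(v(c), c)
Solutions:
 v(c) = -sqrt(C1 + c^2)
 v(c) = sqrt(C1 + c^2)


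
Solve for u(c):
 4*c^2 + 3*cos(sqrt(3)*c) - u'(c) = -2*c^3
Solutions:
 u(c) = C1 + c^4/2 + 4*c^3/3 + sqrt(3)*sin(sqrt(3)*c)


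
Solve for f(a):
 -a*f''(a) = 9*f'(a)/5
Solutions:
 f(a) = C1 + C2/a^(4/5)


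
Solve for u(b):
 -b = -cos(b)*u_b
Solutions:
 u(b) = C1 + Integral(b/cos(b), b)


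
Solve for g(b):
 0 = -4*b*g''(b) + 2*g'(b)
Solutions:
 g(b) = C1 + C2*b^(3/2)


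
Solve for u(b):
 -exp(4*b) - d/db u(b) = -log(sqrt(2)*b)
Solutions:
 u(b) = C1 + b*log(b) + b*(-1 + log(2)/2) - exp(4*b)/4


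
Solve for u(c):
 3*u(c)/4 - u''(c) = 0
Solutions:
 u(c) = C1*exp(-sqrt(3)*c/2) + C2*exp(sqrt(3)*c/2)


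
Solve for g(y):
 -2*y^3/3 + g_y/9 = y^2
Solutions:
 g(y) = C1 + 3*y^4/2 + 3*y^3


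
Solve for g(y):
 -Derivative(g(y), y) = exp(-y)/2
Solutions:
 g(y) = C1 + exp(-y)/2


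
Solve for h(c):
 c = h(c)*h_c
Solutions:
 h(c) = -sqrt(C1 + c^2)
 h(c) = sqrt(C1 + c^2)


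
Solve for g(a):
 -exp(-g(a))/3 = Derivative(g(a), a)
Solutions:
 g(a) = log(C1 - a/3)


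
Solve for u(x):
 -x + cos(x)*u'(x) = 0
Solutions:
 u(x) = C1 + Integral(x/cos(x), x)


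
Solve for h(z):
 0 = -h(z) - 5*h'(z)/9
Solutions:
 h(z) = C1*exp(-9*z/5)


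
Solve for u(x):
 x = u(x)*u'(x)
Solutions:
 u(x) = -sqrt(C1 + x^2)
 u(x) = sqrt(C1 + x^2)


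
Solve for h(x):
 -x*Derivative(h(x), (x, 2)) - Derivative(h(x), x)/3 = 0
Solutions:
 h(x) = C1 + C2*x^(2/3)


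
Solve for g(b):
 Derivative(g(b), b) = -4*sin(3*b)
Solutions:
 g(b) = C1 + 4*cos(3*b)/3


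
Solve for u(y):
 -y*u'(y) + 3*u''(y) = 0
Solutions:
 u(y) = C1 + C2*erfi(sqrt(6)*y/6)


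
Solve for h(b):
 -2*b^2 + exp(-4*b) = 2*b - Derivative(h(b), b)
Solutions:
 h(b) = C1 + 2*b^3/3 + b^2 + exp(-4*b)/4


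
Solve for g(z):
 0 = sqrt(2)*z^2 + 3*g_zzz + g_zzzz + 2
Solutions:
 g(z) = C1 + C2*z + C3*z^2 + C4*exp(-3*z) - sqrt(2)*z^5/180 + sqrt(2)*z^4/108 + z^3*(-9 - sqrt(2))/81


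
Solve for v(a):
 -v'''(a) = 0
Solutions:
 v(a) = C1 + C2*a + C3*a^2


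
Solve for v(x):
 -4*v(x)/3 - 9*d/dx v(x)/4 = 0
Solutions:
 v(x) = C1*exp(-16*x/27)


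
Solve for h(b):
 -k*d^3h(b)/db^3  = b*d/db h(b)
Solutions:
 h(b) = C1 + Integral(C2*airyai(b*(-1/k)^(1/3)) + C3*airybi(b*(-1/k)^(1/3)), b)


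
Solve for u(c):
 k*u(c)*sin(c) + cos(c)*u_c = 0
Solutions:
 u(c) = C1*exp(k*log(cos(c)))


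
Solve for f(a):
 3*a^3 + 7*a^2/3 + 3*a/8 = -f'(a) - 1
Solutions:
 f(a) = C1 - 3*a^4/4 - 7*a^3/9 - 3*a^2/16 - a


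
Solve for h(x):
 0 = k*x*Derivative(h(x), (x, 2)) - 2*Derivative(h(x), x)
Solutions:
 h(x) = C1 + x^(((re(k) + 2)*re(k) + im(k)^2)/(re(k)^2 + im(k)^2))*(C2*sin(2*log(x)*Abs(im(k))/(re(k)^2 + im(k)^2)) + C3*cos(2*log(x)*im(k)/(re(k)^2 + im(k)^2)))


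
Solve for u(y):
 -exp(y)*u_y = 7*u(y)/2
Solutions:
 u(y) = C1*exp(7*exp(-y)/2)


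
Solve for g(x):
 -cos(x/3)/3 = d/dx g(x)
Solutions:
 g(x) = C1 - sin(x/3)


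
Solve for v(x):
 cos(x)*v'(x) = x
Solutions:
 v(x) = C1 + Integral(x/cos(x), x)


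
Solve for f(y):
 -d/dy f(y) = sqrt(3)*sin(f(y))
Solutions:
 f(y) = -acos((-C1 - exp(2*sqrt(3)*y))/(C1 - exp(2*sqrt(3)*y))) + 2*pi
 f(y) = acos((-C1 - exp(2*sqrt(3)*y))/(C1 - exp(2*sqrt(3)*y)))


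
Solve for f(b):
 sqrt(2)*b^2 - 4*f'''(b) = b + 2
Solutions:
 f(b) = C1 + C2*b + C3*b^2 + sqrt(2)*b^5/240 - b^4/96 - b^3/12


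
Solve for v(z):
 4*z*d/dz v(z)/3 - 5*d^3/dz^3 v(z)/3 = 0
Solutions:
 v(z) = C1 + Integral(C2*airyai(10^(2/3)*z/5) + C3*airybi(10^(2/3)*z/5), z)


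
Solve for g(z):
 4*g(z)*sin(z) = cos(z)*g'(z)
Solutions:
 g(z) = C1/cos(z)^4


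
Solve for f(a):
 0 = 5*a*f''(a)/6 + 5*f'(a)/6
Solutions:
 f(a) = C1 + C2*log(a)


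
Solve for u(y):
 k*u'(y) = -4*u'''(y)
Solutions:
 u(y) = C1 + C2*exp(-y*sqrt(-k)/2) + C3*exp(y*sqrt(-k)/2)


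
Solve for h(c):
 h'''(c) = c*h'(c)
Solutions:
 h(c) = C1 + Integral(C2*airyai(c) + C3*airybi(c), c)


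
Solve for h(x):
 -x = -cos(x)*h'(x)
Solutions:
 h(x) = C1 + Integral(x/cos(x), x)


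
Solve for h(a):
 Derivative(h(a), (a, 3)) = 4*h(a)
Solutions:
 h(a) = C3*exp(2^(2/3)*a) + (C1*sin(2^(2/3)*sqrt(3)*a/2) + C2*cos(2^(2/3)*sqrt(3)*a/2))*exp(-2^(2/3)*a/2)


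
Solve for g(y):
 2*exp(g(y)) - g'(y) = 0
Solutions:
 g(y) = log(-1/(C1 + 2*y))


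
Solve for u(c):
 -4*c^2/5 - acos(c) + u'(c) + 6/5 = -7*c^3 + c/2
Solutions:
 u(c) = C1 - 7*c^4/4 + 4*c^3/15 + c^2/4 + c*acos(c) - 6*c/5 - sqrt(1 - c^2)


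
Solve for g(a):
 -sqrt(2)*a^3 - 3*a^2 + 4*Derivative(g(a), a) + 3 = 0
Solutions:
 g(a) = C1 + sqrt(2)*a^4/16 + a^3/4 - 3*a/4


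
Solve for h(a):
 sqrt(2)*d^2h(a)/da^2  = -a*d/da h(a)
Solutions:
 h(a) = C1 + C2*erf(2^(1/4)*a/2)


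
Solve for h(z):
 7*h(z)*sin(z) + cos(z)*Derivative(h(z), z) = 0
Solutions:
 h(z) = C1*cos(z)^7


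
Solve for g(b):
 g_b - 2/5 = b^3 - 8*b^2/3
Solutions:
 g(b) = C1 + b^4/4 - 8*b^3/9 + 2*b/5


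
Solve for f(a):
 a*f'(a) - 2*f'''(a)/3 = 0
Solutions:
 f(a) = C1 + Integral(C2*airyai(2^(2/3)*3^(1/3)*a/2) + C3*airybi(2^(2/3)*3^(1/3)*a/2), a)


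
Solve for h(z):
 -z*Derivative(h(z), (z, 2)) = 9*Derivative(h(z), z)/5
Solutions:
 h(z) = C1 + C2/z^(4/5)


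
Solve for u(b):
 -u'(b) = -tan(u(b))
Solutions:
 u(b) = pi - asin(C1*exp(b))
 u(b) = asin(C1*exp(b))


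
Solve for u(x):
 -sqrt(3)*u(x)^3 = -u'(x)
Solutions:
 u(x) = -sqrt(2)*sqrt(-1/(C1 + sqrt(3)*x))/2
 u(x) = sqrt(2)*sqrt(-1/(C1 + sqrt(3)*x))/2


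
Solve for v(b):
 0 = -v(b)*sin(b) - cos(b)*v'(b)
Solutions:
 v(b) = C1*cos(b)


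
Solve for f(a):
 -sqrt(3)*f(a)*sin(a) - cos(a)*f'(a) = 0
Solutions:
 f(a) = C1*cos(a)^(sqrt(3))


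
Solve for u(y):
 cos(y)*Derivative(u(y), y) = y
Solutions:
 u(y) = C1 + Integral(y/cos(y), y)


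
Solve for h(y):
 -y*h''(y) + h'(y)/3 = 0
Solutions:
 h(y) = C1 + C2*y^(4/3)


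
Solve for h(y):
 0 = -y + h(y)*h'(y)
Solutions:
 h(y) = -sqrt(C1 + y^2)
 h(y) = sqrt(C1 + y^2)


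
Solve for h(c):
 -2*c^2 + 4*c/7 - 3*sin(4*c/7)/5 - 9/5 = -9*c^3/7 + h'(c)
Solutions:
 h(c) = C1 + 9*c^4/28 - 2*c^3/3 + 2*c^2/7 - 9*c/5 + 21*cos(4*c/7)/20


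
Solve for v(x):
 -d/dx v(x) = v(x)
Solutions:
 v(x) = C1*exp(-x)


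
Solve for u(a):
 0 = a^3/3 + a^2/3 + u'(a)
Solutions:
 u(a) = C1 - a^4/12 - a^3/9


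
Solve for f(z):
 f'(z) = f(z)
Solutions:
 f(z) = C1*exp(z)


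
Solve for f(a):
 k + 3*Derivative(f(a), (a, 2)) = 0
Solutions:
 f(a) = C1 + C2*a - a^2*k/6


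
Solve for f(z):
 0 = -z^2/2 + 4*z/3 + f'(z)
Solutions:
 f(z) = C1 + z^3/6 - 2*z^2/3


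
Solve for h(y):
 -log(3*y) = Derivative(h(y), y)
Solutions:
 h(y) = C1 - y*log(y) - y*log(3) + y


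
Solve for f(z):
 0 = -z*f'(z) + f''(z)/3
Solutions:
 f(z) = C1 + C2*erfi(sqrt(6)*z/2)


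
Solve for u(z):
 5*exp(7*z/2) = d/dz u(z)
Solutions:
 u(z) = C1 + 10*exp(7*z/2)/7


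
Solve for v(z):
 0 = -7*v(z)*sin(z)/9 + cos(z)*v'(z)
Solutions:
 v(z) = C1/cos(z)^(7/9)


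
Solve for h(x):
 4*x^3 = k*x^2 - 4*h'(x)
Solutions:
 h(x) = C1 + k*x^3/12 - x^4/4


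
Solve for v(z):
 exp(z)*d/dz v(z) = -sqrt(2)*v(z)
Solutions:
 v(z) = C1*exp(sqrt(2)*exp(-z))


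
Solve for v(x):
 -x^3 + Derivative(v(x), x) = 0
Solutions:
 v(x) = C1 + x^4/4


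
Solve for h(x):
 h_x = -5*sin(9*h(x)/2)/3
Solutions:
 h(x) = -2*acos((-C1 - exp(15*x))/(C1 - exp(15*x)))/9 + 4*pi/9
 h(x) = 2*acos((-C1 - exp(15*x))/(C1 - exp(15*x)))/9


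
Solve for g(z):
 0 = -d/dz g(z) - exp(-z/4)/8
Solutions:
 g(z) = C1 + exp(-z/4)/2


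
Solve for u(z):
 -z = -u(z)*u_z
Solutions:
 u(z) = -sqrt(C1 + z^2)
 u(z) = sqrt(C1 + z^2)


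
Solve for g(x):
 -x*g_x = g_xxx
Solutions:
 g(x) = C1 + Integral(C2*airyai(-x) + C3*airybi(-x), x)


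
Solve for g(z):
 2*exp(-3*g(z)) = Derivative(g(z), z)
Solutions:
 g(z) = log(C1 + 6*z)/3
 g(z) = log((-3^(1/3) - 3^(5/6)*I)*(C1 + 2*z)^(1/3)/2)
 g(z) = log((-3^(1/3) + 3^(5/6)*I)*(C1 + 2*z)^(1/3)/2)
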